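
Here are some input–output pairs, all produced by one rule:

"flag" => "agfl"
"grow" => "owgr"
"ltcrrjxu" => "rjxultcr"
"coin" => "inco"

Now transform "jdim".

Looking at the pairs, the operation is to swap the front and back halves of the string.
For "jdim" the result is "imjd".

imjd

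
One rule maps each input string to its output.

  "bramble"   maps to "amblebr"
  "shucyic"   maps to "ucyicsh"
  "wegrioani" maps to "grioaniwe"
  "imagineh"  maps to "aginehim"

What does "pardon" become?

rdonpa

The pattern: move the first 2 characters to the end (rotate left by 2).
On "pardon" that produces "rdonpa".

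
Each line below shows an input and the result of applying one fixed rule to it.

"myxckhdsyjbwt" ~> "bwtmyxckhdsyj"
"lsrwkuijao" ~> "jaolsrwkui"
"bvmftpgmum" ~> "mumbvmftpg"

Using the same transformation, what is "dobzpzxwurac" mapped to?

Looking at the pairs, the operation is to move the last 3 characters to the front (rotate right by 3).
For "dobzpzxwurac" the result is "racdobzpzxwu".

racdobzpzxwu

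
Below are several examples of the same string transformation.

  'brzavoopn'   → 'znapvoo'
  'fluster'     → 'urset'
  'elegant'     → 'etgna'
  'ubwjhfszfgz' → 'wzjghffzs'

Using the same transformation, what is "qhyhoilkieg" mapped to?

ygheoiikl

In each case the input is transformed by: delete the first 2 characters, then take characters alternately from the front and the back (1st, last, 2nd, 2nd-last, ...).
Working it through for "qhyhoilkieg": intermediate "yhoilkieg", final "ygheoiikl".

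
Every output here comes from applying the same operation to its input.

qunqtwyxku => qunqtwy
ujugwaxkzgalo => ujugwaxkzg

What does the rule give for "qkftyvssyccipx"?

qkftyvssycc

Rule — delete the last 3 characters.
Applying that to "qkftyvssyccipx" gives "qkftyvssycc".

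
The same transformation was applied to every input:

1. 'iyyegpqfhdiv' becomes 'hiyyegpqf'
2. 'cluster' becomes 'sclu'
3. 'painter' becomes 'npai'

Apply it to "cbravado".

Each output is the input with this applied: delete the last 3 characters, then move the last character to the front.
Starting from "cbravado": after the first operation, "cbrav"; after the second, "vcbra".
(Check on "painter": → "pain" → "npai" ✓)

vcbra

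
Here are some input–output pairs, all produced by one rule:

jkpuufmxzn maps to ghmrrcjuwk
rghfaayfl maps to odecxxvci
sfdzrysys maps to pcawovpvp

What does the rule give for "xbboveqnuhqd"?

Rule — shift every letter 3 places backward in the alphabet (wrapping around).
So "xbboveqnuhqd" becomes "uyylsbnkrena".

uyylsbnkrena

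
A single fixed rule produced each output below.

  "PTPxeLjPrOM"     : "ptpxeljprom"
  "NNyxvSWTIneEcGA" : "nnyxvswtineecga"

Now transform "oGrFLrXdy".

What's happening: convert every letter to lowercase.
Applying that to "oGrFLrXdy" gives "ogrflrxdy".

ogrflrxdy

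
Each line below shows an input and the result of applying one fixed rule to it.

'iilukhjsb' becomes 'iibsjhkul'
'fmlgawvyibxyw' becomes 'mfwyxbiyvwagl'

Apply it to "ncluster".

What's happening: move the first 2 characters to the end (rotate left by 2), then reverse the string.
"ncluster" → "lusternc" → "cnretsul".

cnretsul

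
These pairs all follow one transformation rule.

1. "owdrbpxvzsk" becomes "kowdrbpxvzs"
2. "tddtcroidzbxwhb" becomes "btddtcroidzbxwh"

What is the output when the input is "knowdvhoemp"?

In each case the input is transformed by: move the last character to the front.
Applying that to "knowdvhoemp" gives "pknowdvhoem".

pknowdvhoem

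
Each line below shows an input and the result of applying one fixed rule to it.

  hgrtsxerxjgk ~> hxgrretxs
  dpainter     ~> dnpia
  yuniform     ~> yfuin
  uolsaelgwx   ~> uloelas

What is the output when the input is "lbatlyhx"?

Rule — delete the last 3 characters, then take characters alternately from the front and the back (1st, last, 2nd, 2nd-last, ...).
For "lbatlyhx", step one produces "lbatl"; step two turns that into "llbta".

llbta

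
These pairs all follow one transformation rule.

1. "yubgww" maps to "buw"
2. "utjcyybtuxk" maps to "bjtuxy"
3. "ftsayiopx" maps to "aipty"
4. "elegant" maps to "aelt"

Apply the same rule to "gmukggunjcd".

Each output is the input with this applied: sort the characters into alphabetical order, then keep every other character starting from the first (positions 1st, 3rd, 5th, ...).
On "gmukggunjcd" that produces "cggknu".

cggknu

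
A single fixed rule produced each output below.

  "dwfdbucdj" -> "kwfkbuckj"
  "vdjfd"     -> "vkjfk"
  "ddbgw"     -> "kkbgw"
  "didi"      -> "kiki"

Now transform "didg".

kikg

In each case the input is transformed by: replace every "d" with "k".
Doing the same to "didg": "kikg".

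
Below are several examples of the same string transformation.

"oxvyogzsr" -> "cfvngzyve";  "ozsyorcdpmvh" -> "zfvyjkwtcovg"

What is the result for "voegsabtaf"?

Rule — move the first 2 characters to the end (rotate left by 2), then shift every letter 7 places forward in the alphabet (wrapping around).
Starting from "voegsabtaf": after the first operation, "egsabtafvo"; after the second, "lnzhiahmcv".

lnzhiahmcv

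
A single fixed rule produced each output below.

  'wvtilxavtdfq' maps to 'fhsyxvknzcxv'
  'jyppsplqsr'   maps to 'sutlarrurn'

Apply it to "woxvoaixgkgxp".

izryqzxqckzim

The transformation: move the last 3 characters to the front (rotate right by 3), then shift every letter 2 places forward in the alphabet (wrapping around).
Working it through for "woxvoaixgkgxp": intermediate "gxpwoxvoaixgk", final "izryqzxqckzim".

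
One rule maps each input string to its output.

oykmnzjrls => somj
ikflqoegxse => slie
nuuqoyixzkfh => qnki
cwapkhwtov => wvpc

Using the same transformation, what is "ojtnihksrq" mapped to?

qonk

Each output is the input with this applied: keep one character in every 3, starting at position 1 (positions 1st, 4th, 7th, ...), then sort the characters into reverse alphabetical order.
Applying that to "ojtnihksrq" gives "qonk".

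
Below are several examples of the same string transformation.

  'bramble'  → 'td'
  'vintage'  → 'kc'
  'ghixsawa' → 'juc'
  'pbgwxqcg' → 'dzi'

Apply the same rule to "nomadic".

qf

Each output is the input with this applied: shift every letter 2 places forward in the alphabet (wrapping around), then keep one character in every 3, starting at position 2 (positions 2nd, 5th, 8th, ...).
So "nomadic" becomes "qf".
(Check on "bramble": → "dtcodng" → "td" ✓)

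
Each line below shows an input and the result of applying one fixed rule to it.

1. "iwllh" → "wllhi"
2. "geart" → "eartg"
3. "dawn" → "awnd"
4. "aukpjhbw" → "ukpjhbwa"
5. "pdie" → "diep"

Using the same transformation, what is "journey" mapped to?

The transformation: move the first character to the end.
On "journey" that produces "ourneyj".

ourneyj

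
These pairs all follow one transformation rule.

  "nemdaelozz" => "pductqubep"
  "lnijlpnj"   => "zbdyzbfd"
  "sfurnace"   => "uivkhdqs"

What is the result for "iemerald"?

The pattern: shift every letter 10 places backward in the alphabet (wrapping around), then move the last character to the front.
On "iemerald" that produces "tyucuhqb".

tyucuhqb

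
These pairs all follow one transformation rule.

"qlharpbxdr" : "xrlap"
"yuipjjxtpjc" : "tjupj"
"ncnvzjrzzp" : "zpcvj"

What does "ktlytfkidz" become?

iztyf

The rule is to keep every other character starting from the second (positions 2nd, 4th, 6th, ...), then move the first 3 characters to the end (rotate left by 3).
Working it through for "ktlytfkidz": intermediate "tyfiz", final "iztyf".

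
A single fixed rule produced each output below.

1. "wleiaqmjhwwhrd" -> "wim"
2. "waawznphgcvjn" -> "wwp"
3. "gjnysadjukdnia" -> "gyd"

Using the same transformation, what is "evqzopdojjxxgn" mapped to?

The rule is to keep one character in every 3, starting at position 1 (positions 1st, 4th, 7th, ...), then keep only the first 3 characters.
"evqzopdojjxxgn" → "ezdjg" → "ezd".

ezd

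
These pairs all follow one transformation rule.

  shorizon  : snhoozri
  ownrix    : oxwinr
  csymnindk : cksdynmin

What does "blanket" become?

In each case the input is transformed by: take characters alternately from the front and the back (1st, last, 2nd, 2nd-last, ...).
Doing the same to "blanket": "btleakn".

btleakn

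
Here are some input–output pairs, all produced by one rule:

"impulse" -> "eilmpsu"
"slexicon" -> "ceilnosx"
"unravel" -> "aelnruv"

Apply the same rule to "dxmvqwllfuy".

dfllmquvwxy

In each case the input is transformed by: sort the characters into alphabetical order.
Doing the same to "dxmvqwllfuy": "dfllmquvwxy".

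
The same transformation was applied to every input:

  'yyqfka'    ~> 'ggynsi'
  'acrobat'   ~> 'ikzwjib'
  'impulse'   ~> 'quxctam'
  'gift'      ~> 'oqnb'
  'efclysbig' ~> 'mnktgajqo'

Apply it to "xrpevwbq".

fzxmdejy

Looking at the pairs, the operation is to shift every letter 8 places forward in the alphabet (wrapping around).
Doing the same to "xrpevwbq": "fzxmdejy".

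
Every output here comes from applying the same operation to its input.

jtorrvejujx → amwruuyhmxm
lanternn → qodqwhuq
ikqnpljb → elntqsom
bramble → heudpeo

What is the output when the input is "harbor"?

ukduer

What's happening: move the last character to the front, then shift every letter 3 places forward in the alphabet (wrapping around).
Applying both steps to "harbor": "rharbo", then "ukduer".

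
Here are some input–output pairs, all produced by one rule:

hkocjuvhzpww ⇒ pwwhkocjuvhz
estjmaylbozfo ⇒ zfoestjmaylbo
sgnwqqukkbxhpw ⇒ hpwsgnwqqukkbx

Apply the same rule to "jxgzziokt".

oktjxgzzi

The transformation: move the last 3 characters to the front (rotate right by 3).
Applying that to "jxgzziokt" gives "oktjxgzzi".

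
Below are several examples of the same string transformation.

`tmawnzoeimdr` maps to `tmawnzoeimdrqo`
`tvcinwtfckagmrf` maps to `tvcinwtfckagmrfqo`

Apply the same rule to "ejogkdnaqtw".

ejogkdnaqtwqo

Looking at the pairs, the operation is to append "qo".
For "ejogkdnaqtw" the result is "ejogkdnaqtwqo".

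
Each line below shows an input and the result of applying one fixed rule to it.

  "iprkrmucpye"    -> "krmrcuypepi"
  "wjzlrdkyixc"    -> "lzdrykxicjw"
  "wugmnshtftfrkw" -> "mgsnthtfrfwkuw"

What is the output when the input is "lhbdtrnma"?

Each output is the input with this applied: swap each adjacent pair of characters (1↔2, 3↔4, ...), then move the first 2 characters to the end (rotate left by 2).
Working it through for "lhbdtrnma": intermediate "hldbrtmna", final "dbrtmnahl".

dbrtmnahl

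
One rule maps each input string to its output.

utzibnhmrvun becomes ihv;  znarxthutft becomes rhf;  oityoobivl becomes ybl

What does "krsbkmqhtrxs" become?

Rule — delete the first 2 characters, then keep one character in every 3, starting at position 2 (positions 2nd, 5th, 8th, ...).
"krsbkmqhtrxs" → "sbkmqhtrxs" → "bqr".
(Check on "oityoobivl": → "tyoobivl" → "ybl" ✓)

bqr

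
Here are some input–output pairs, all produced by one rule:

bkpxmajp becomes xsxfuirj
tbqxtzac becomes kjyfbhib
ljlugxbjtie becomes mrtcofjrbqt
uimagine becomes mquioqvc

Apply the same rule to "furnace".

mczvikn

The pattern: swap the first and last characters, then shift every letter 8 places forward in the alphabet (wrapping around).
Applying both steps to "furnace": "eurnacf", then "mczvikn".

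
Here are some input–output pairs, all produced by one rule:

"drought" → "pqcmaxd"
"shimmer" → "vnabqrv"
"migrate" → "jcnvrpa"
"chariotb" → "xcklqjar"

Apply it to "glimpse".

ybnpurv

The transformation: shift every letter 9 places forward in the alphabet (wrapping around), then move the last 3 characters to the front (rotate right by 3).
"glimpse" → "ybnpurv".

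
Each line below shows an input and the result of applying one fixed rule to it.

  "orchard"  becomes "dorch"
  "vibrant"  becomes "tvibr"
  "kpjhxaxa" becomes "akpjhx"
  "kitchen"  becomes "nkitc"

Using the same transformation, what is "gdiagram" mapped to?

The transformation: move the last 3 characters to the front (rotate right by 3), then delete the first 2 characters.
Starting from "gdiagram": after the first operation, "ramgdiag"; after the second, "mgdiag".

mgdiag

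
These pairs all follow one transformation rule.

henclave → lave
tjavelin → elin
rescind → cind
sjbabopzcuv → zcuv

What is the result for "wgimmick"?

What's happening: keep only the last 4 characters.
"wgimmick" → "mick".

mick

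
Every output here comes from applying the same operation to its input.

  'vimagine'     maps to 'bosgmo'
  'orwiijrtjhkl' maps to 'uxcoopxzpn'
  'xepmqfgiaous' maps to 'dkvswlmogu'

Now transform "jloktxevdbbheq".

pruqzdkbjhhn

The pattern: delete the last 2 characters, then shift every letter 6 places forward in the alphabet (wrapping around).
For "jloktxevdbbheq", step one produces "jloktxevdbbh"; step two turns that into "pruqzdkbjhhn".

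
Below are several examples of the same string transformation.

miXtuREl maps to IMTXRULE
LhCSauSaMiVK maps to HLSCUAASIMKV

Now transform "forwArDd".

Each output is the input with this applied: swap each adjacent pair of characters (1↔2, 3↔4, ...), then convert every letter to uppercase.
So "forwArDd" becomes "OFWRRADD".

OFWRRADD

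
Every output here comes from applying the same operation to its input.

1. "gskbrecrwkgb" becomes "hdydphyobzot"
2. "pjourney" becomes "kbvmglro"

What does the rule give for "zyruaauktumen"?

jbkwvorxxrhqr

Each output is the input with this applied: move the last 3 characters to the front (rotate right by 3), then shift every letter 3 places backward in the alphabet (wrapping around).
For "zyruaauktumen", step one produces "menzyruaauktu"; step two turns that into "jbkwvorxxrhqr".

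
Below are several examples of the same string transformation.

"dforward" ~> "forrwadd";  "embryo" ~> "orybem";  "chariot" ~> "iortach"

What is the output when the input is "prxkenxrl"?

Rule — sort the characters into alphabetical order, then move the first 3 characters to the end (rotate left by 3).
"prxkenxrl" → "eklnprrxx" → "nprrxxekl".

nprrxxekl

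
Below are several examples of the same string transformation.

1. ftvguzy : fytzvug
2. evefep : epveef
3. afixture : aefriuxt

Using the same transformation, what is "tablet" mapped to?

The transformation: take characters alternately from the front and the back (1st, last, 2nd, 2nd-last, ...).
Applying that to "tablet" gives "ttaebl".

ttaebl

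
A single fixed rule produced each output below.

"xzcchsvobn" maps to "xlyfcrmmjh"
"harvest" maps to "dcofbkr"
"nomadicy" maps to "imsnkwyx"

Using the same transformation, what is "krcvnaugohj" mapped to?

What's happening: reverse the string, then shift every letter 10 places forward in the alphabet (wrapping around).
For "krcvnaugohj" the result is "tryqekxfmbu".

tryqekxfmbu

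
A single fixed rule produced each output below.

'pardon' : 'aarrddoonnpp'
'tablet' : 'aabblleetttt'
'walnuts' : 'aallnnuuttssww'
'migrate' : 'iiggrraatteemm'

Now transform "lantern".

aanntteerrnnll

The pattern: move the first character to the end, then double every character.
"lantern" → "anternl" → "aanntteerrnnll".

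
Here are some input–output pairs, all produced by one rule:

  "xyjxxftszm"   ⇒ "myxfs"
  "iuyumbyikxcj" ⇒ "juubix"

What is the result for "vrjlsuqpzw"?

wrlup

What's happening: move the last character to the front, then keep every other character starting from the first (positions 1st, 3rd, 5th, ...).
On "vrjlsuqpzw": the first step gives "wvrjlsuqpz", and the second then gives "wrlup".
(Check on "iuyumbyikxcj": → "jiuyumbyikxc" → "juubix" ✓)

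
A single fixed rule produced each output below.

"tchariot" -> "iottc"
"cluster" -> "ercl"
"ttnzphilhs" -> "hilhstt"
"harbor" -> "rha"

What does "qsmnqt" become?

tqs

The rule is to move the first 2 characters to the end (rotate left by 2), then delete the first 3 characters.
Working it through for "qsmnqt": intermediate "mnqtqs", final "tqs".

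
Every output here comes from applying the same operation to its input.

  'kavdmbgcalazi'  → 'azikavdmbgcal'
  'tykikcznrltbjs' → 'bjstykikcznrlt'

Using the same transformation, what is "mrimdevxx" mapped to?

vxxmrimde

The rule is to move the last 3 characters to the front (rotate right by 3).
Applying that to "mrimdevxx" gives "vxxmrimde".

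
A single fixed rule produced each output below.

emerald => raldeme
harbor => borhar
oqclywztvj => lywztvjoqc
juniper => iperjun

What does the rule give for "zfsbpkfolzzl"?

bpkfolzzlzfs

Rule — move the first 3 characters to the end (rotate left by 3).
"zfsbpkfolzzl" → "bpkfolzzlzfs".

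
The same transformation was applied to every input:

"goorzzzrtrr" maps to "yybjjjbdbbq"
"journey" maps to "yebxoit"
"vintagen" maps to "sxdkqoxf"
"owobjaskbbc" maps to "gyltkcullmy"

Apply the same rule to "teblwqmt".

olvgawdd

What's happening: shift every letter 10 places forward in the alphabet (wrapping around), then move the first character to the end.
Starting from "teblwqmt": after the first operation, "dolvgawd"; after the second, "olvgawdd".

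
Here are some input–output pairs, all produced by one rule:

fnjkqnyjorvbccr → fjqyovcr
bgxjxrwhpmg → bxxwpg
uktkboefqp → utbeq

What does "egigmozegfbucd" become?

eimzgbc

The transformation: keep every other character starting from the first (positions 1st, 3rd, 5th, ...).
For "egigmozegfbucd" the result is "eimzgbc".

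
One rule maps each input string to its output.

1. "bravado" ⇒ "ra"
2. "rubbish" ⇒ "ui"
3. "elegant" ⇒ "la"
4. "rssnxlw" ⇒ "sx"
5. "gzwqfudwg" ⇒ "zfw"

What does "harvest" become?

Each output is the input with this applied: keep one character in every 3, starting at position 2 (positions 2nd, 5th, 8th, ...).
Applying that to "harvest" gives "ae".

ae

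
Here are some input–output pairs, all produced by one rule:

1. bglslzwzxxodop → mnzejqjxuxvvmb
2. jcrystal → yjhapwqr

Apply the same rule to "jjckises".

Looking at the pairs, the operation is to move the last 2 characters to the front (rotate right by 2), then shift every letter 2 places backward in the alphabet (wrapping around).
For "jjckises", step one produces "esjjckis"; step two turns that into "cqhhaigq".
(Check on "bglslzwzxxodop": → "opbglslzwzxxod" → "mnzejqjxuxvvmb" ✓)

cqhhaigq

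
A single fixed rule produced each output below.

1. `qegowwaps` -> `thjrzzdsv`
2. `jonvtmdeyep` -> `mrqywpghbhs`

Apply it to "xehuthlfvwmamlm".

Looking at the pairs, the operation is to shift every letter 3 places forward in the alphabet (wrapping around).
Doing the same to "xehuthlfvwmamlm": "ahkxwkoiyzpdpop".

ahkxwkoiyzpdpop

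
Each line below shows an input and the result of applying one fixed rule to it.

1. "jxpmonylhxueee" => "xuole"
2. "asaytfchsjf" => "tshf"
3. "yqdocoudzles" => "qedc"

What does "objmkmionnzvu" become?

zokb

The transformation: keep one character in every 3, starting at position 2 (positions 2nd, 5th, 8th, ...), then sort the characters into reverse alphabetical order.
On "objmkmionnzvu": the first step gives "bkoz", and the second then gives "zokb".
(Check on "yqdocoudzles": → "qcde" → "qedc" ✓)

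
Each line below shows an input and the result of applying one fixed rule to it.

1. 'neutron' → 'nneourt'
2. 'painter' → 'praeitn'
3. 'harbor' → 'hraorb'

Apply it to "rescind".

Each output is the input with this applied: take characters alternately from the front and the back (1st, last, 2nd, 2nd-last, ...).
So "rescind" becomes "rdensic".

rdensic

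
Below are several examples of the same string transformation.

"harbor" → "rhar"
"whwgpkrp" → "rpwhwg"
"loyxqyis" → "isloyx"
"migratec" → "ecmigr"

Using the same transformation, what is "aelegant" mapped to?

The rule is to swap the front and back halves of the string, then delete the first 2 characters.
For "aelegant", step one produces "gantaele"; step two turns that into "ntaele".

ntaele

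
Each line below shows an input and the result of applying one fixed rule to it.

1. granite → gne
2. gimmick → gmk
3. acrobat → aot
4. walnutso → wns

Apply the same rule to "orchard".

What's happening: keep one character in every 3, starting at position 1 (positions 1st, 4th, 7th, ...).
Doing the same to "orchard": "ohd".

ohd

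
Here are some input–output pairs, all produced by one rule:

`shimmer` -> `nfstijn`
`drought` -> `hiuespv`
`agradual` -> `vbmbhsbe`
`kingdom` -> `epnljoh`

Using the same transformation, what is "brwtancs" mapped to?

In each case the input is transformed by: move the last 3 characters to the front (rotate right by 3), then shift every letter 1 place forward in the alphabet (wrapping around).
Applying both steps to "brwtancs": "ncsbrwta", then "odtcsxub".
(Check on "drought": → "ghtdrou" → "hiuespv" ✓)

odtcsxub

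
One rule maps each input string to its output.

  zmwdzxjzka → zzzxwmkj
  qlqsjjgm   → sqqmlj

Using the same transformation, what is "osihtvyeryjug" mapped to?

yyvutsrojih

The transformation: sort the characters into reverse alphabetical order, then delete the last 2 characters.
Working it through for "osihtvyeryjug": intermediate "yyvutsrojihge", final "yyvutsrojih".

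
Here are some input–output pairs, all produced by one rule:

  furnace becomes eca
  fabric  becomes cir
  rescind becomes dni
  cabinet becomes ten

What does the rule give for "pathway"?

Each output is the input with this applied: take characters alternately from the front and the back (1st, last, 2nd, 2nd-last, ...), then keep every other character starting from the second (positions 2nd, 4th, 6th, ...).
Working it through for "pathway": intermediate "pyaatwh", final "yaw".

yaw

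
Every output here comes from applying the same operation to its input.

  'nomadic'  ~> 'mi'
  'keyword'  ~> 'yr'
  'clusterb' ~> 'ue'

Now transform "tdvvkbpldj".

Each output is the input with this applied: keep one character in every 3, starting at position 3 (positions 3rd, 6th, 9th, ...).
On "tdvvkbpldj" that produces "vbd".

vbd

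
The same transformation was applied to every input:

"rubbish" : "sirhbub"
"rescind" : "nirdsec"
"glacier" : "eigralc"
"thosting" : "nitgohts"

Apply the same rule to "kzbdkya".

ykkabzd

Each output is the input with this applied: move the last 3 characters to the front (rotate right by 3), then swap each adjacent pair of characters (1↔2, 3↔4, ...).
Starting from "kzbdkya": after the first operation, "kyakzbd"; after the second, "ykkabzd".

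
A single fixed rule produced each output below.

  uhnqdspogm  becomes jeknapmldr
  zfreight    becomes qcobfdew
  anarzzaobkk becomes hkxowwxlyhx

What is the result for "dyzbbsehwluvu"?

rvwyypbetirsa

Rule — shift every letter 3 places backward in the alphabet (wrapping around), then swap the first and last characters.
Working it through for "dyzbbsehwluvu": intermediate "avwyypbetirsr", final "rvwyypbetirsa".
(Check on "anarzzaobkk": → "xkxowwxlyhh" → "hkxowwxlyhx" ✓)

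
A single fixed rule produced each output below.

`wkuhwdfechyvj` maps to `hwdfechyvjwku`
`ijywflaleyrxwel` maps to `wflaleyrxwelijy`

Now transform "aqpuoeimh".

uoeimhaqp

Rule — move the first 3 characters to the end (rotate left by 3).
For "aqpuoeimh" the result is "uoeimhaqp".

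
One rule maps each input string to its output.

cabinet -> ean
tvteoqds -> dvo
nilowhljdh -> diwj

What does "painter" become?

eat

What's happening: move the last 2 characters to the front (rotate right by 2), then keep one character in every 3, starting at position 1 (positions 1st, 4th, 7th, ...).
For "painter", step one produces "erpaint"; step two turns that into "eat".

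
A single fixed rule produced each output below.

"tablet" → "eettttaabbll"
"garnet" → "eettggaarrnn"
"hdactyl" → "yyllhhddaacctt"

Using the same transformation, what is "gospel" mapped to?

eellggoosspp

The pattern: move the last 2 characters to the front (rotate right by 2), then double every character.
Applying both steps to "gospel": "elgosp", then "eellggoosspp".
(Check on "garnet": → "etgarn" → "eettggaarrnn" ✓)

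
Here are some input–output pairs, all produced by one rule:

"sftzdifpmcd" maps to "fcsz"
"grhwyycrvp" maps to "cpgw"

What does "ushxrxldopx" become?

lpux

The transformation: keep one character in every 3, starting at position 1 (positions 1st, 4th, 7th, ...), then move the first 2 characters to the end (rotate left by 2).
"ushxrxldopx" → "uxlp" → "lpux".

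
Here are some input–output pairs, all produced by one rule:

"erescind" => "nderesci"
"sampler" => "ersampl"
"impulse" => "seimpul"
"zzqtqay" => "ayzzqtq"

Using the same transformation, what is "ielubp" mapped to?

bpielu

Each output is the input with this applied: move the last 2 characters to the front (rotate right by 2).
For "ielubp" the result is "bpielu".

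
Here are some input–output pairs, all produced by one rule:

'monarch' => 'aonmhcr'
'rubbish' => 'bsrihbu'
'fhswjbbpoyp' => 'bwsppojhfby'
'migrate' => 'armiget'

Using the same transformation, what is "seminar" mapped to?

Rule — sort the characters into reverse alphabetical order, then swap the first and last characters.
Starting from "seminar": after the first operation, "srnmiea"; after the second, "arnmies".

arnmies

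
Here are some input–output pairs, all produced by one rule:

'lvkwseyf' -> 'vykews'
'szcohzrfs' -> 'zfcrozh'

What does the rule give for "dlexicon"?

What's happening: take characters alternately from the front and the back (1st, last, 2nd, 2nd-last, ...), then delete the first 2 characters.
Applying both steps to "dlexicon": "dnloecxi", then "loecxi".

loecxi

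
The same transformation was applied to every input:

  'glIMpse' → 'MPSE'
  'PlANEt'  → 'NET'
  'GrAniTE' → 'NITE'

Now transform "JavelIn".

The transformation: delete the first 3 characters, then convert every letter to uppercase.
Applying that to "JavelIn" gives "ELIN".

ELIN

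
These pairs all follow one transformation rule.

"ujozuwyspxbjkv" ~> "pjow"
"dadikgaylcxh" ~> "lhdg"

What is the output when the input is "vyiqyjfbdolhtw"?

dhij

What's happening: keep one character in every 3, starting at position 3 (positions 3rd, 6th, 9th, ...), then move the first 2 characters to the end (rotate left by 2).
Working it through for "vyiqyjfbdolhtw": intermediate "ijdh", final "dhij".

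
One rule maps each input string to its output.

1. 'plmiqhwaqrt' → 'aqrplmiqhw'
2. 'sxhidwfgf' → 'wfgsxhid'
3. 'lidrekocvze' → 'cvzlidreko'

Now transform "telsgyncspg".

Rule — delete the last character, then move the last 3 characters to the front (rotate right by 3).
On "telsgyncspg": the first step gives "telsgyncsp", and the second then gives "csptelsgyn".

csptelsgyn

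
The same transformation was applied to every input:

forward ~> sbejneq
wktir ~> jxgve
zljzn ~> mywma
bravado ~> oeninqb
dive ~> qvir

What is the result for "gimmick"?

Looking at the pairs, the operation is to shift every letter 13 places forward in the alphabet (wrapping around) — i.e. ROT13.
So "gimmick" becomes "tvzzvpx".

tvzzvpx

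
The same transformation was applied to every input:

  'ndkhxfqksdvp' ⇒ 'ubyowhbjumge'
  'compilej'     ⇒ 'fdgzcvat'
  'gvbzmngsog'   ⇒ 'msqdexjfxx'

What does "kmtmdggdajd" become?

dkduxxuraub

What's happening: move the first character to the end, then shift every letter 9 places backward in the alphabet (wrapping around).
Applying both steps to "kmtmdggdajd": "mtmdggdajdk", then "dkduxxuraub".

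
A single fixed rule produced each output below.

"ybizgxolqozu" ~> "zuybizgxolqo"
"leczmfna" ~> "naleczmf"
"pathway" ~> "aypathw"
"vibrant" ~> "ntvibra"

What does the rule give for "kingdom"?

omkingd

What's happening: move the last 2 characters to the front (rotate right by 2).
Applying that to "kingdom" gives "omkingd".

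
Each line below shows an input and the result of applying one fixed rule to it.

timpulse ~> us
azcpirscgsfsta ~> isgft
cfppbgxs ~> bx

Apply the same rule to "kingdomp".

The rule is to delete the first 3 characters, then keep every other character starting from the second (positions 2nd, 4th, 6th, ...).
"kingdomp" → "gdomp" → "dm".

dm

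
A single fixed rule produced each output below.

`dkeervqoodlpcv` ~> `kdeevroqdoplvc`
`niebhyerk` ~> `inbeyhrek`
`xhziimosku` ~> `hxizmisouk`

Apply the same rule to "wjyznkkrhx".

What's happening: swap each adjacent pair of characters (1↔2, 3↔4, ...).
Applying that to "wjyznkkrhx" gives "jwzyknrkxh".

jwzyknrkxh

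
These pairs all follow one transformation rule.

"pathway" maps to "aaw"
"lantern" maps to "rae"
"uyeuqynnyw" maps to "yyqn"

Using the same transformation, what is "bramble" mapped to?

lrb

Each output is the input with this applied: move the last 2 characters to the front (rotate right by 2), then keep one character in every 3, starting at position 1 (positions 1st, 4th, 7th, ...).
Starting from "bramble": after the first operation, "lebramb"; after the second, "lrb".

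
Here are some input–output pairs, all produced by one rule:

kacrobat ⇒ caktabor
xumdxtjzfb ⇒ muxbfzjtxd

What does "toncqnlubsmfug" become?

In each case the input is transformed by: move the first 3 characters to the end (rotate left by 3), then reverse the string.
For "toncqnlubsmfug", step one produces "cqnlubsmfugton"; step two turns that into "notgufmsbulnqc".

notgufmsbulnqc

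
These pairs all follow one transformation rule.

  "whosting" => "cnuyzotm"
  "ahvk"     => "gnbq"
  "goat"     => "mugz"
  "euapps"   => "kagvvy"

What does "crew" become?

ixkc

The rule is to shift every letter 6 places forward in the alphabet (wrapping around).
"crew" → "ixkc".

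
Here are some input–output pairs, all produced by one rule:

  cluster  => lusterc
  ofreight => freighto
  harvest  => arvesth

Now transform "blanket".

In each case the input is transformed by: move the first character to the end.
"blanket" → "lanketb".

lanketb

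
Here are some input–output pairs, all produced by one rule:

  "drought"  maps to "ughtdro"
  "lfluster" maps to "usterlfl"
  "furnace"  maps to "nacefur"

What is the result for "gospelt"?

peltgos

Rule — move the first 3 characters to the end (rotate left by 3).
On "gospelt" that produces "peltgos".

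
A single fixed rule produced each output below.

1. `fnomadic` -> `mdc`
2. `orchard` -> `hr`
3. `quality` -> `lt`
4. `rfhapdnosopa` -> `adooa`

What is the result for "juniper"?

Rule — delete the first 2 characters, then keep every other character starting from the second (positions 2nd, 4th, 6th, ...).
Applying both steps to "juniper": "niper", then "ie".
(Check on "rfhapdnosopa": → "hapdnosopa" → "adooa" ✓)

ie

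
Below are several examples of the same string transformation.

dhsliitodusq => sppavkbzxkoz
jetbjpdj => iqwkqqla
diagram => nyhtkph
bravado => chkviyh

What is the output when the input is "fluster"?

zalymsb

Rule — move the first 3 characters to the end (rotate left by 3), then shift every letter 7 places forward in the alphabet (wrapping around).
Working it through for "fluster": intermediate "sterflu", final "zalymsb".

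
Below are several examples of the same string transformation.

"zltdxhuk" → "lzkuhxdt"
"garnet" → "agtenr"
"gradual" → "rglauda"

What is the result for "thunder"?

htrednu

The rule is to reverse the string, then move the last 2 characters to the front (rotate right by 2).
"thunder" → "rednuht" → "htrednu".
(Check on "garnet": → "tenrag" → "agtenr" ✓)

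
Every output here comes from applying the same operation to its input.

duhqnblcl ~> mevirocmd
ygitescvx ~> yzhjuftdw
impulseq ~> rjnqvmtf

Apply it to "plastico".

pqmbtujd

The transformation: move the last character to the front, then shift every letter 1 place forward in the alphabet (wrapping around).
On "plastico": the first step gives "oplastic", and the second then gives "pqmbtujd".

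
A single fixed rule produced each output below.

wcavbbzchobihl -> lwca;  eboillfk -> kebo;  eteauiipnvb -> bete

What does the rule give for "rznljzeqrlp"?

przn

The pattern: move the first 3 characters to the end (rotate left by 3), then keep only the last 4 characters.
Starting from "rznljzeqrlp": after the first operation, "ljzeqrlprzn"; after the second, "przn".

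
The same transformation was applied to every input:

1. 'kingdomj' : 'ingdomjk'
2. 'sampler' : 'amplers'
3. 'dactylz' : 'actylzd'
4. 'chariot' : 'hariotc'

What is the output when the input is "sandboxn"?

andboxns

Each output is the input with this applied: move the first character to the end.
For "sandboxn" the result is "andboxns".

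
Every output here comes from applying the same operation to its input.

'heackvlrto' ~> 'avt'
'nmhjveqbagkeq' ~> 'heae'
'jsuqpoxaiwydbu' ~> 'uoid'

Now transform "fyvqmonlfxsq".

vofq

The transformation: keep one character in every 3, starting at position 3 (positions 3rd, 6th, 9th, ...).
Applying that to "fyvqmonlfxsq" gives "vofq".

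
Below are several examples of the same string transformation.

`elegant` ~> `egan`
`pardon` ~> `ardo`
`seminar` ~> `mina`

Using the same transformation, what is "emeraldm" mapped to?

Rule — move the last character to the front, then keep only the last 4 characters.
Applying both steps to "emeraldm": "memerald", then "rald".

rald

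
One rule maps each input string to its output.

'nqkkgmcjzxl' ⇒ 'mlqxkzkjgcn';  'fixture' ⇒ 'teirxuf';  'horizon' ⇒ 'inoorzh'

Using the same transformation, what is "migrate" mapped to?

reitgam

Looking at the pairs, the operation is to take characters alternately from the front and the back (1st, last, 2nd, 2nd-last, ...), then swap the first and last characters.
Starting from "migrate": after the first operation, "meitgar"; after the second, "reitgam".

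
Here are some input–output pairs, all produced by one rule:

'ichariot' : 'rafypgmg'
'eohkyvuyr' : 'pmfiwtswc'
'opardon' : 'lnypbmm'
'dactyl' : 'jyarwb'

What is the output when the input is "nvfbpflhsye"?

ctdzndjfqwl

The transformation: swap the first and last characters, then shift every letter 2 places backward in the alphabet (wrapping around).
Working it through for "nvfbpflhsye": intermediate "evfbpflhsyn", final "ctdzndjfqwl".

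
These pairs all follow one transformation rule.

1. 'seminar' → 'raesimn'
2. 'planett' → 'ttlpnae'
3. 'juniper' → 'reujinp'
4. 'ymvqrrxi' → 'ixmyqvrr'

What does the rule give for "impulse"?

Looking at the pairs, the operation is to move the last 2 characters to the front (rotate right by 2), then swap each adjacent pair of characters (1↔2, 3↔4, ...).
On "impulse": the first step gives "seimpul", and the second then gives "esmiupl".

esmiupl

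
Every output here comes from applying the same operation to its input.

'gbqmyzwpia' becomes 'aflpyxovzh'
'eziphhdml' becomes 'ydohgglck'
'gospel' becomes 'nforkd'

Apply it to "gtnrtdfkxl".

sfqmcsjekw

The pattern: shift every letter 1 place backward in the alphabet (wrapping around), then swap each adjacent pair of characters (1↔2, 3↔4, ...).
Starting from "gtnrtdfkxl": after the first operation, "fsmqscejwk"; after the second, "sfqmcsjekw".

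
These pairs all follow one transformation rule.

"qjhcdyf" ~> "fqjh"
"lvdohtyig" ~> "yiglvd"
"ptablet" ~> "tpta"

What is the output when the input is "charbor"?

rcha

What's happening: move the first 3 characters to the end (rotate left by 3), then delete the first 3 characters.
"charbor" → "rborcha" → "rcha".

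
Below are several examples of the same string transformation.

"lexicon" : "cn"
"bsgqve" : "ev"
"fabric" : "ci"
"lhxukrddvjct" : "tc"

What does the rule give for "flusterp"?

Rule — swap each adjacent pair of characters (1↔2, 3↔4, ...), then keep only the last 2 characters.
Applying both steps to "flusterp": "lfsuetpr", then "pr".

pr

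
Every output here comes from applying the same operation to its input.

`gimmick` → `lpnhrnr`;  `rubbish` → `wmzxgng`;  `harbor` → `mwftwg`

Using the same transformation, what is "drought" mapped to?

iywmtlz

The transformation: shift every letter 5 places forward in the alphabet (wrapping around), then take characters alternately from the front and the back (1st, last, 2nd, 2nd-last, ...).
Starting from "drought": after the first operation, "iwtzlmy"; after the second, "iywmtlz".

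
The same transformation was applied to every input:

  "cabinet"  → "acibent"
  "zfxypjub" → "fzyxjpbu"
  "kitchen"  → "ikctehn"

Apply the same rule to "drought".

The rule is to swap each adjacent pair of characters (1↔2, 3↔4, ...).
For "drought" the result is "rduohgt".

rduohgt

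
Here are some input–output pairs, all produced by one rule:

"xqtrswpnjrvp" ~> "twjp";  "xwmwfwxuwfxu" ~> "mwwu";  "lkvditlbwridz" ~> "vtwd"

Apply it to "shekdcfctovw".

Looking at the pairs, the operation is to keep one character in every 3, starting at position 3 (positions 3rd, 6th, 9th, ...).
So "shekdcfctovw" becomes "ectw".

ectw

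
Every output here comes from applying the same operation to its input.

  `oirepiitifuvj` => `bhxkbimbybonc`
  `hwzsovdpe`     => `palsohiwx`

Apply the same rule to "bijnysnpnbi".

Rule — shift every letter 7 places backward in the alphabet (wrapping around), then swap each adjacent pair of characters (1↔2, 3↔4, ...).
On "bijnysnpnbi": the first step gives "ubcgrlgigub", and the second then gives "bugclrigugb".

bugclrigugb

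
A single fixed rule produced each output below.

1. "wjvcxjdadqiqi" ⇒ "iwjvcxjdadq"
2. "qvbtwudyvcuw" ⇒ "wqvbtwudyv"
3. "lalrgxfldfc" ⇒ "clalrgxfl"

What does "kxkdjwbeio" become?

okxkdjwb

What's happening: move the last 3 characters to the front (rotate right by 3), then delete the first 2 characters.
On "kxkdjwbeio": the first step gives "eiokxkdjwb", and the second then gives "okxkdjwb".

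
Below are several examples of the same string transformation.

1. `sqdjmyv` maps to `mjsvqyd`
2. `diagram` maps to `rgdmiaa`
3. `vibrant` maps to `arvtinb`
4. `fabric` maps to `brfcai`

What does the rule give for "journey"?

Looking at the pairs, the operation is to take characters alternately from the front and the back (1st, last, 2nd, 2nd-last, ...), then move the last 2 characters to the front (rotate right by 2).
Working it through for "journey": intermediate "jyoeunr", final "nrjyoeu".

nrjyoeu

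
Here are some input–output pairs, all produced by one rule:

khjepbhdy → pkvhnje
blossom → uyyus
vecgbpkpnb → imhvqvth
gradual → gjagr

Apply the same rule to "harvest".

xbkyz

In each case the input is transformed by: delete the first 2 characters, then shift every letter 6 places forward in the alphabet (wrapping around).
"harvest" → "rvest" → "xbkyz".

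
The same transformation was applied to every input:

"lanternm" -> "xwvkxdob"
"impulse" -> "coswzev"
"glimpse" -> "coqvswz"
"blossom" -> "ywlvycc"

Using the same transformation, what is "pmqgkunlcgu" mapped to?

In each case the input is transformed by: shift every letter 10 places forward in the alphabet (wrapping around), then move the last 2 characters to the front (rotate right by 2).
Starting from "pmqgkunlcgu": after the first operation, "zwaquexvmqe"; after the second, "qezwaquexvm".
(Check on "impulse": → "swzevco" → "coswzev" ✓)

qezwaquexvm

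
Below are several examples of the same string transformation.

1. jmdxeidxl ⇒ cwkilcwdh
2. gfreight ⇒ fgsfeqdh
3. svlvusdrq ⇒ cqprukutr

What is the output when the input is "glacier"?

The transformation: move the last 3 characters to the front (rotate right by 3), then shift every letter 1 place backward in the alphabet (wrapping around).
Applying both steps to "glacier": "ierglac", then "hdqfkzb".

hdqfkzb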